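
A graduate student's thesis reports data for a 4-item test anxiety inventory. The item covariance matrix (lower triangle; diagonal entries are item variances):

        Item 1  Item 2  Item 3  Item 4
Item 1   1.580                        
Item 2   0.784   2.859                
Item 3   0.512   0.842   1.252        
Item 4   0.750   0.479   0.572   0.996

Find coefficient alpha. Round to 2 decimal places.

sum of item variances = 1.580 + 2.859 + 1.252 + 0.996 = 6.687
Σ_{i<j} σ_ij = 3.939
σ²_T = 6.687 + 2 × 3.939 = 14.565
α = (k/(k−1))·(1 − sum of item variances/σ²_T) = (4/3)·(1 − 6.687/14.565) = 0.72

α = 0.72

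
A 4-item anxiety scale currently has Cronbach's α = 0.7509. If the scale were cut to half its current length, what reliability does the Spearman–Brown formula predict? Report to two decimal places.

predicted reliability = 0.60

Length factor m = 1/2
α' = m·α / (1 − (1−m)·α)
   = 1/2 × 0.7509 / (1 − (1 − 1/2) × 0.7509)
   = 0.3755 / 0.6245 = 0.60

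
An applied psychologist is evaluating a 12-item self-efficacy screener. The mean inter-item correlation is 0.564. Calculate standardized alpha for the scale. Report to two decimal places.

Standardized α = k·r̄ / (1 + (k−1)·r̄) = 12 × 0.564 / (1 + 11 × 0.564)
  = 6.7680 / 7.2040 = 0.94

α = 0.94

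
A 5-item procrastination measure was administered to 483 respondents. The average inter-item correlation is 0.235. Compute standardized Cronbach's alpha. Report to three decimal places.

Standardized α = k·r̄ / (1 + (k−1)·r̄) = 5 × 0.235 / (1 + 4 × 0.235)
  = 1.1750 / 1.9400 = 0.606

standardized Cronbach's alpha = 0.606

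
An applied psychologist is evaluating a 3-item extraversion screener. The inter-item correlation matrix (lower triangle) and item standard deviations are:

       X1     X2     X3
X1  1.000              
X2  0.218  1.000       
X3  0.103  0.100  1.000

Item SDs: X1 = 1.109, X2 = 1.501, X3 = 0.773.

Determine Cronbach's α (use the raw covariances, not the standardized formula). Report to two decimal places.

Σσ²ᵢ = 1.109² + 1.501² + 0.773² = 4.0804
Covariances σ_ij = r_ij · s_i · s_j:
  σ(X1,X2) = 0.218 × 1.109 × 1.501 = 0.3629
  σ(X1,X3) = 0.103 × 1.109 × 0.773 = 0.0883
  σ(X2,X3) = 0.100 × 1.501 × 0.773 = 0.1160
σ²_T = Σσ²ᵢ + 2·Σσ_ij = 4.0804 + 2 × 0.5672 = 5.2148
α = (3/2)·(1 − 4.0804/5.2148) = 0.33

α = 0.33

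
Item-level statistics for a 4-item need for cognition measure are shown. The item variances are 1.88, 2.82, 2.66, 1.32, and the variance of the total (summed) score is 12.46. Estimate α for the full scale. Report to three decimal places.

α = 0.404

ΣVar(i) = 1.88 + 2.82 + 2.66 + 1.32 = 8.68
α = (k/(k−1))·(1 − ΣVar(i)/σ²_T) = (4/3)·(1 − 8.68/12.46) = 0.404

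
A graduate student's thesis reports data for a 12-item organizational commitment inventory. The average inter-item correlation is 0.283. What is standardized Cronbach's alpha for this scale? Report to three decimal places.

α = 0.826

Standardized α = k·r̄ / (1 + (k−1)·r̄) = 12 × 0.283 / (1 + 11 × 0.283)
  = 3.3960 / 4.1130 = 0.826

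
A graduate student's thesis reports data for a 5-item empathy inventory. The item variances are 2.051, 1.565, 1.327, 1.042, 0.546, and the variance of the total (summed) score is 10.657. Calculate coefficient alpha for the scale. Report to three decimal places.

coefficient alpha = 0.484

ΣVar(i) = 2.051 + 1.565 + 1.327 + 1.042 + 0.546 = 6.531
α = (k/(k−1))·(1 − ΣVar(i)/Var(T)) = (5/4)·(1 − 6.531/10.657) = 0.484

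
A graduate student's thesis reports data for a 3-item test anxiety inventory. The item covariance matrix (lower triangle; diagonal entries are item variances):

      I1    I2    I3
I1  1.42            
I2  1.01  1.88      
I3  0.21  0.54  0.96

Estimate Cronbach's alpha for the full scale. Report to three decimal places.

Cronbach's alpha = 0.679

ΣVar(i) = 1.42 + 1.88 + 0.96 = 4.26
Sum of the distinct covariances = 1.76
total variance = 4.26 + 2 × 1.76 = 7.78
α = (k/(k−1))·(1 − ΣVar(i)/total variance) = (3/2)·(1 − 4.26/7.78) = 0.679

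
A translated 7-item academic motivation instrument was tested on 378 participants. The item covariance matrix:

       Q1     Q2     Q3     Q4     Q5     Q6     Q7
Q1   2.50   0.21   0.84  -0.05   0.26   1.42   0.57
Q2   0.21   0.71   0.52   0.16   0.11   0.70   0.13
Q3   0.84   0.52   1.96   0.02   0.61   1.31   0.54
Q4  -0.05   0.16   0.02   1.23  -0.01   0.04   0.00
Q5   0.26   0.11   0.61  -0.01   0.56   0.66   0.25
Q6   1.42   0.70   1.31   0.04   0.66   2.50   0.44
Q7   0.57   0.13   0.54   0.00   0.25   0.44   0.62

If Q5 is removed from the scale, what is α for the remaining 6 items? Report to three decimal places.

α = 0.708

Remaining items: Q1, Q2, Q3, Q4, Q6, Q7 (k = 6).
Σσ²ᵢ = 2.50 + 0.71 + 1.96 + 1.23 + 2.50 + 0.62 = 9.52
σ²_total = 9.52 + 2 × 6.85 = 23.22
α (item deleted) = (6/5)·(1 − 9.52/23.22) = 0.708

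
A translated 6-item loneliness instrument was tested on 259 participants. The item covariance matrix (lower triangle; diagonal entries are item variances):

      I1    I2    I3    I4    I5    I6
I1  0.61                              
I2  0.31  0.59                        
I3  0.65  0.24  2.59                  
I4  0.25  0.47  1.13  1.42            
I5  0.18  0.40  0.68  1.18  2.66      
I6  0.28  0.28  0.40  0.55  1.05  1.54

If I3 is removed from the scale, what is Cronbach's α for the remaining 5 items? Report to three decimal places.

Remaining items: I1, I2, I4, I5, I6 (k = 5).
Σσᵢ² = 0.61 + 0.59 + 1.42 + 2.66 + 1.54 = 6.82
Var(T) = 6.82 + 2 × 4.95 = 16.72
α (item deleted) = (5/4)·(1 − 6.82/16.72) = 0.740

α = 0.740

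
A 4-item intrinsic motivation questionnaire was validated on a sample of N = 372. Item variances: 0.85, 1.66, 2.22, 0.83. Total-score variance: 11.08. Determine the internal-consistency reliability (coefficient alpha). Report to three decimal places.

Σσ²ᵢ = 0.85 + 1.66 + 2.22 + 0.83 = 5.56
α = (k/(k−1))·(1 − Σσ²ᵢ/Var(T)) = (4/3)·(1 − 5.56/11.08) = 0.664

coefficient alpha = 0.664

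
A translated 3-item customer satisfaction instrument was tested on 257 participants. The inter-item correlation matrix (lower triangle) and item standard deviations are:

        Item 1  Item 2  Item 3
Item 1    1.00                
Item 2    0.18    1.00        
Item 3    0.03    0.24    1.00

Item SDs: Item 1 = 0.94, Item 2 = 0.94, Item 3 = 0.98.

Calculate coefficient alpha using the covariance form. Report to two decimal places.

α = 0.35

Σσ²ᵢ = 0.94² + 0.94² + 0.98² = 2.7276
Covariances σ_ij = r_ij · s_i · s_j:
  σ(Item 1,Item 2) = 0.18 × 0.94 × 0.94 = 0.1590
  σ(Item 1,Item 3) = 0.03 × 0.94 × 0.98 = 0.0276
  σ(Item 2,Item 3) = 0.24 × 0.94 × 0.98 = 0.2211
σ²_T = Σσ²ᵢ + 2·Σσ_ij = 2.7276 + 2 × 0.4077 = 3.5430
α = (3/2)·(1 − 2.7276/3.5430) = 0.35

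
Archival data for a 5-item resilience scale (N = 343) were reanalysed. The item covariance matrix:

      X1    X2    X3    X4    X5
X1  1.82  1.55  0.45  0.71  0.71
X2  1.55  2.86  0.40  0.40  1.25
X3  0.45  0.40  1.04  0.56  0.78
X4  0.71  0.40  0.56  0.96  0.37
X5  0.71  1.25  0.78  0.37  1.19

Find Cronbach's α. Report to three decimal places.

Σσ²ᵢ = 1.82 + 2.86 + 1.04 + 0.96 + 1.19 = 7.87
Sum of the distinct covariances = 7.18
σ²_T = 7.87 + 2 × 7.18 = 22.23
α = (k/(k−1))·(1 − Σσ²ᵢ/σ²_T) = (5/4)·(1 − 7.87/22.23) = 0.807

Cronbach's α = 0.807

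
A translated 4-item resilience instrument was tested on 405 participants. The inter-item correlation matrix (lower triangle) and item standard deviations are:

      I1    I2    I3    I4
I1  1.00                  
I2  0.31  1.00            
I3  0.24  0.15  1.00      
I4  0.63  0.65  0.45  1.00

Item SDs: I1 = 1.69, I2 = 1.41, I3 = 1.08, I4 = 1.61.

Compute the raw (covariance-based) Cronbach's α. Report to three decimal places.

Σσ²ᵢ = 1.69² + 1.41² + 1.08² + 1.61² = 8.6027
Covariances σ_ij = r_ij · s_i · s_j:
  σ(I1,I2) = 0.31 × 1.69 × 1.41 = 0.7387
  σ(I1,I3) = 0.24 × 1.69 × 1.08 = 0.4380
  σ(I1,I4) = 0.63 × 1.69 × 1.61 = 1.7142
  σ(I2,I3) = 0.15 × 1.41 × 1.08 = 0.2284
  σ(I2,I4) = 0.65 × 1.41 × 1.61 = 1.4756
  σ(I3,I4) = 0.45 × 1.08 × 1.61 = 0.7825
σ²_T = Σσ²ᵢ + 2·Σσ_ij = 8.6027 + 2 × 5.3774 = 19.3575
α = (4/3)·(1 − 8.6027/19.3575) = 0.741

Cronbach's α = 0.741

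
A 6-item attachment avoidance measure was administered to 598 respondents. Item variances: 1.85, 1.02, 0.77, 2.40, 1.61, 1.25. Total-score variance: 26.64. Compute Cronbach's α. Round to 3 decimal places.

ΣVar(i) = 1.85 + 1.02 + 0.77 + 2.40 + 1.61 + 1.25 = 8.90
α = (k/(k−1))·(1 − ΣVar(i)/total variance) = (6/5)·(1 − 8.90/26.64) = 0.799

Cronbach's α = 0.799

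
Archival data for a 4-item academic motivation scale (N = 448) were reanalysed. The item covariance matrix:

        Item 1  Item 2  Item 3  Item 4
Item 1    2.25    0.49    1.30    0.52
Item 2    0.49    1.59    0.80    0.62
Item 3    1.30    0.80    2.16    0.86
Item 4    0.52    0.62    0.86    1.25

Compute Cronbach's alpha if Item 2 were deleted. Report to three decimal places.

Cronbach's alpha = 0.730

Remaining items: Item 1, Item 3, Item 4 (k = 3).
sum of item variances = 2.25 + 2.16 + 1.25 = 5.66
σ²_T = 5.66 + 2 × 2.68 = 11.02
α (item deleted) = (3/2)·(1 − 5.66/11.02) = 0.730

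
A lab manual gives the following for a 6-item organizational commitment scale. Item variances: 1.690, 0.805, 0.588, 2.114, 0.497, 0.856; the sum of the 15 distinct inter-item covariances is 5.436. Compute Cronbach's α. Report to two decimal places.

α = 0.75

Σσᵢ² = 1.690 + 0.805 + 0.588 + 2.114 + 0.497 + 0.856 = 6.550
Sum of distinct covariances = 5.436
σ²_total = Σσᵢ² + 2·Σcov = 6.550 + 2 × 5.436 = 17.422
α = (6/5)·(1 − 6.550/17.422) = 0.75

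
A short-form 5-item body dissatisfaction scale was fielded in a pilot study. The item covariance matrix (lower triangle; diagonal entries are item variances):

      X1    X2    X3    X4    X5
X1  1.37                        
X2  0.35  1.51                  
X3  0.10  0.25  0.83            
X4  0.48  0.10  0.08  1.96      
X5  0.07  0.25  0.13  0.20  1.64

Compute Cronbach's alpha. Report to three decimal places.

Σσ²ᵢ = 1.37 + 1.51 + 0.83 + 1.96 + 1.64 = 7.31
Sum of the distinct covariances = 2.01
Var(T) = 7.31 + 2 × 2.01 = 11.33
α = (k/(k−1))·(1 − Σσ²ᵢ/Var(T)) = (5/4)·(1 − 7.31/11.33) = 0.444

α = 0.444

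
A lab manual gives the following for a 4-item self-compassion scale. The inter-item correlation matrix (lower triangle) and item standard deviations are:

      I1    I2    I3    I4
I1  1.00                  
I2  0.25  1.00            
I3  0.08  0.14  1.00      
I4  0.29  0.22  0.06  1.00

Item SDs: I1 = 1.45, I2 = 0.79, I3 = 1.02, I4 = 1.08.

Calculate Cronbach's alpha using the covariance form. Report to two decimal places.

Σσ²ᵢ = 1.45² + 0.79² + 1.02² + 1.08² = 4.9334
Covariances σ_ij = r_ij · s_i · s_j:
  σ(I1,I2) = 0.25 × 1.45 × 0.79 = 0.2864
  σ(I1,I3) = 0.08 × 1.45 × 1.02 = 0.1183
  σ(I1,I4) = 0.29 × 1.45 × 1.08 = 0.4541
  σ(I2,I3) = 0.14 × 0.79 × 1.02 = 0.1128
  σ(I2,I4) = 0.22 × 0.79 × 1.08 = 0.1877
  σ(I3,I4) = 0.06 × 1.02 × 1.08 = 0.0661
σ²_T = Σσ²ᵢ + 2·Σσ_ij = 4.9334 + 2 × 1.2254 = 7.3842
α = (4/3)·(1 − 4.9334/7.3842) = 0.44

Cronbach's alpha = 0.44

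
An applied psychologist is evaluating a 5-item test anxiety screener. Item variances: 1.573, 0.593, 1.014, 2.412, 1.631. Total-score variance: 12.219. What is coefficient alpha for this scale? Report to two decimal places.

α = 0.51

Σσ²ᵢ = 1.573 + 0.593 + 1.014 + 2.412 + 1.631 = 7.223
α = (k/(k−1))·(1 − Σσ²ᵢ/Var(T)) = (5/4)·(1 − 7.223/12.219) = 0.51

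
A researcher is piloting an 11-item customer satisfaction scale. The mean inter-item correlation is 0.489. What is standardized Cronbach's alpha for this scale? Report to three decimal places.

α = 0.913

Standardized α = k·r̄ / (1 + (k−1)·r̄) = 11 × 0.489 / (1 + 10 × 0.489)
  = 5.3790 / 5.8900 = 0.913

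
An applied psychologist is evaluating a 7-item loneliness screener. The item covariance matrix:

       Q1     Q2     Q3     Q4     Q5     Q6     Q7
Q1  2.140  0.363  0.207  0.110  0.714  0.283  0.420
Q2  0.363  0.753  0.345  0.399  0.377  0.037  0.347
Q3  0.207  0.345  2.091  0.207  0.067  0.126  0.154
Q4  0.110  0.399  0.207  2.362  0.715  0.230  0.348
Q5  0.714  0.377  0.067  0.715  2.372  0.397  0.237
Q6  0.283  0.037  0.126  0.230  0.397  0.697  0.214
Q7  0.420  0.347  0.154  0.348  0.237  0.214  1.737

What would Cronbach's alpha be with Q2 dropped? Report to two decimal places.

Remaining items: Q1, Q3, Q4, Q5, Q6, Q7 (k = 6).
Σσᵢ² = 2.140 + 2.091 + 2.362 + 2.372 + 0.697 + 1.737 = 11.399
Var(T) = 11.399 + 2 × 4.429 = 20.257
α (item deleted) = (6/5)·(1 − 11.399/20.257) = 0.52

Cronbach's alpha = 0.52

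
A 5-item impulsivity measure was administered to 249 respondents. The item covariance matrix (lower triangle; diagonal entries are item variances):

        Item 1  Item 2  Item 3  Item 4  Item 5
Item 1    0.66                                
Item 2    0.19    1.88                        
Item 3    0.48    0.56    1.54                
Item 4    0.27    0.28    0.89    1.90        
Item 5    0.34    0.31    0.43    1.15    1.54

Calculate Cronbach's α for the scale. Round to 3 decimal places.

α = 0.707

Σσᵢ² = 0.66 + 1.88 + 1.54 + 1.90 + 1.54 = 7.52
Sum of off-diagonal covariances = 4.90
σ²_total = 7.52 + 2 × 4.90 = 17.32
α = (k/(k−1))·(1 − Σσᵢ²/σ²_total) = (5/4)·(1 − 7.52/17.32) = 0.707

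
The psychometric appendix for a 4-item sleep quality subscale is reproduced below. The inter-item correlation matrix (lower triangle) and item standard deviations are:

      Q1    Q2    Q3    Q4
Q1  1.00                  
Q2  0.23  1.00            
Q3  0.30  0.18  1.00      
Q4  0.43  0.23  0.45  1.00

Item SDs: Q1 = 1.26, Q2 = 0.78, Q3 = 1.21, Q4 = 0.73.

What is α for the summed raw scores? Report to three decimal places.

α = 0.612

Σσ²ᵢ = 1.26² + 0.78² + 1.21² + 0.73² = 4.1930
Covariances σ_ij = r_ij · s_i · s_j:
  σ(Q1,Q2) = 0.23 × 1.26 × 0.78 = 0.2260
  σ(Q1,Q3) = 0.30 × 1.26 × 1.21 = 0.4574
  σ(Q1,Q4) = 0.43 × 1.26 × 0.73 = 0.3955
  σ(Q2,Q3) = 0.18 × 0.78 × 1.21 = 0.1699
  σ(Q2,Q4) = 0.23 × 0.78 × 0.73 = 0.1310
  σ(Q3,Q4) = 0.45 × 1.21 × 0.73 = 0.3975
σ²_T = Σσ²ᵢ + 2·Σσ_ij = 4.1930 + 2 × 1.7773 = 7.7476
α = (4/3)·(1 − 4.1930/7.7476) = 0.612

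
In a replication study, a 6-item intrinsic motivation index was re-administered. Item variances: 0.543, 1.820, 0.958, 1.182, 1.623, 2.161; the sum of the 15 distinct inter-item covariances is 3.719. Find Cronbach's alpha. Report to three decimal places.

Cronbach's alpha = 0.568

Σσ²ᵢ = 0.543 + 1.820 + 0.958 + 1.182 + 1.623 + 2.161 = 8.287
Sum of distinct covariances = 3.719
Var(T) = Σσ²ᵢ + 2·Σcov = 8.287 + 2 × 3.719 = 15.725
α = (6/5)·(1 − 8.287/15.725) = 0.568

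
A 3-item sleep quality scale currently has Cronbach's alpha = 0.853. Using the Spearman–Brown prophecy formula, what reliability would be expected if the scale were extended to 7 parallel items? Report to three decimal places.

predicted reliability = 0.931

Length factor m = 7/3 = 2.3333
α' = m·α / (1 + (m−1)·α)
   = 7/3 × 0.853 / (1 + (7/3 − 1) × 0.853)
   = 1.9903 / 2.1373 = 0.931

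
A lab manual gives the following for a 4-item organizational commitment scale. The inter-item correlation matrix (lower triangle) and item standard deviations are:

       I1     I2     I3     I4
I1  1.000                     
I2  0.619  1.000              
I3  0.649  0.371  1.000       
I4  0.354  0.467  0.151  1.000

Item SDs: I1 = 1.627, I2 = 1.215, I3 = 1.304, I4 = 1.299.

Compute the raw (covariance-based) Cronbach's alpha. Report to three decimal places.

Cronbach's alpha = 0.757

Σσ²ᵢ = 1.627² + 1.215² + 1.304² + 1.299² = 7.5112
Covariances σ_ij = r_ij · s_i · s_j:
  σ(I1,I2) = 0.619 × 1.627 × 1.215 = 1.2236
  σ(I1,I3) = 0.649 × 1.627 × 1.304 = 1.3769
  σ(I1,I4) = 0.354 × 1.627 × 1.299 = 0.7482
  σ(I2,I3) = 0.371 × 1.215 × 1.304 = 0.5878
  σ(I2,I4) = 0.467 × 1.215 × 1.299 = 0.7371
  σ(I3,I4) = 0.151 × 1.304 × 1.299 = 0.2558
σ²_T = Σσ²ᵢ + 2·Σσ_ij = 7.5112 + 2 × 4.9294 = 17.3700
α = (4/3)·(1 − 7.5112/17.3700) = 0.757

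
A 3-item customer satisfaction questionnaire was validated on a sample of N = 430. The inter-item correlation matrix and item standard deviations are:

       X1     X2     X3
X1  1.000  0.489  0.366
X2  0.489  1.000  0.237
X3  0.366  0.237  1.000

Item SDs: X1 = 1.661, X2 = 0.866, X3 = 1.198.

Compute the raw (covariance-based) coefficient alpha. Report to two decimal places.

α = 0.61

Σσ²ᵢ = 1.661² + 0.866² + 1.198² = 4.9441
Covariances σ_ij = r_ij · s_i · s_j:
  σ(X1,X2) = 0.489 × 1.661 × 0.866 = 0.7034
  σ(X1,X3) = 0.366 × 1.661 × 1.198 = 0.7283
  σ(X2,X3) = 0.237 × 0.866 × 1.198 = 0.2459
σ²_T = Σσ²ᵢ + 2·Σσ_ij = 4.9441 + 2 × 1.6776 = 8.2993
α = (3/2)·(1 − 4.9441/8.2993) = 0.61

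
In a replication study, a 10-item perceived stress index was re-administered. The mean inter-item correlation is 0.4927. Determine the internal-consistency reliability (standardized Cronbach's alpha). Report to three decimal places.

Standardized α = k·r̄ / (1 + (k−1)·r̄) = 10 × 0.4927 / (1 + 9 × 0.4927)
  = 4.9270 / 5.4343 = 0.907

standardized Cronbach's alpha = 0.907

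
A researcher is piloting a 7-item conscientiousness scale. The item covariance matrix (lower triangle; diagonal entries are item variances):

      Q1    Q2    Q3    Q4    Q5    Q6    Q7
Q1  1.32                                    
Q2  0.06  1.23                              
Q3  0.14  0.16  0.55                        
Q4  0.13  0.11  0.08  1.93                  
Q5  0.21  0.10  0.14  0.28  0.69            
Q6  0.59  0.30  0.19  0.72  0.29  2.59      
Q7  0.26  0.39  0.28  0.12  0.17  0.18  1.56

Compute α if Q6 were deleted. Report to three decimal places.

Remaining items: Q1, Q2, Q3, Q4, Q5, Q7 (k = 6).
Σσᵢ² = 1.32 + 1.23 + 0.55 + 1.93 + 0.69 + 1.56 = 7.28
Var(T) = 7.28 + 2 × 2.63 = 12.54
α (item deleted) = (6/5)·(1 − 7.28/12.54) = 0.503

α = 0.503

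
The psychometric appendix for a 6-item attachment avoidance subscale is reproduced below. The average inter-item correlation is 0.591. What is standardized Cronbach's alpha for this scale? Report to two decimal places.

α = 0.90

Standardized α = k·r̄ / (1 + (k−1)·r̄) = 6 × 0.591 / (1 + 5 × 0.591)
  = 3.5460 / 3.9550 = 0.90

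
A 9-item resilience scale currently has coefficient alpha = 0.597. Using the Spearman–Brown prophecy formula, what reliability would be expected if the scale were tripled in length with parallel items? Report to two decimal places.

predicted reliability = 0.82

Length factor m = 3
α' = m·α / (1 + (m−1)·α)
   = 3 × 0.597 / (1 + (3 − 1) × 0.597)
   = 1.7910 / 2.1940 = 0.82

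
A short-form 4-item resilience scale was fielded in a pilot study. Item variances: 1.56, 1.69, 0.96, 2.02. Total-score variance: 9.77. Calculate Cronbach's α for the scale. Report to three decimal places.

sum of item variances = 1.56 + 1.69 + 0.96 + 2.02 = 6.23
α = (k/(k−1))·(1 − sum of item variances/σ²_T) = (4/3)·(1 − 6.23/9.77) = 0.483

α = 0.483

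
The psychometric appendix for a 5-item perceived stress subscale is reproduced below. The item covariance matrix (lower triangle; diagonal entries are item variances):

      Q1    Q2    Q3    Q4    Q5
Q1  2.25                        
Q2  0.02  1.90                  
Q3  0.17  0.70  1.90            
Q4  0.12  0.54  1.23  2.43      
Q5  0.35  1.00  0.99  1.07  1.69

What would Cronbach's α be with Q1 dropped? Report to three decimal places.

Cronbach's α = 0.777

Remaining items: Q2, Q3, Q4, Q5 (k = 4).
Σσ²ᵢ = 1.90 + 1.90 + 2.43 + 1.69 = 7.92
σ²_T = 7.92 + 2 × 5.53 = 18.98
α (item deleted) = (4/3)·(1 − 7.92/18.98) = 0.777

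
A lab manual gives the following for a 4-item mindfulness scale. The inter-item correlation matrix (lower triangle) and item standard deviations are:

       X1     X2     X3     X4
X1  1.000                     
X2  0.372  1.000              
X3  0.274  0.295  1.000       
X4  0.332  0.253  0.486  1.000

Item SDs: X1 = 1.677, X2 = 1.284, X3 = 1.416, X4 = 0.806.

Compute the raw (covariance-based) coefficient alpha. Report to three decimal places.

α = 0.637

Σσ²ᵢ = 1.677² + 1.284² + 1.416² + 0.806² = 7.1157
Covariances σ_ij = r_ij · s_i · s_j:
  σ(X1,X2) = 0.372 × 1.677 × 1.284 = 0.8010
  σ(X1,X3) = 0.274 × 1.677 × 1.416 = 0.6506
  σ(X1,X4) = 0.332 × 1.677 × 0.806 = 0.4488
  σ(X2,X3) = 0.295 × 1.284 × 1.416 = 0.5364
  σ(X2,X4) = 0.253 × 1.284 × 0.806 = 0.2618
  σ(X3,X4) = 0.486 × 1.416 × 0.806 = 0.5547
σ²_T = Σσ²ᵢ + 2·Σσ_ij = 7.1157 + 2 × 3.2533 = 13.6223
α = (4/3)·(1 − 7.1157/13.6223) = 0.637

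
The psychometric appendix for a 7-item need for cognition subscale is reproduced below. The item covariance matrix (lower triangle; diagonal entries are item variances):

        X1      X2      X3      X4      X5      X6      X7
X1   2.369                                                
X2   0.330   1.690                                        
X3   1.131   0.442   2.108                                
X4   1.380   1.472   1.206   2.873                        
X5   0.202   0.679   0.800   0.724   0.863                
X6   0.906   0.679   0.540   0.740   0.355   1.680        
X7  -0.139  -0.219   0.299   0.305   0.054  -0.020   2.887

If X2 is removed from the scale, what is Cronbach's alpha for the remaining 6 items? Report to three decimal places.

Cronbach's alpha = 0.684

Remaining items: X1, X3, X4, X5, X6, X7 (k = 6).
ΣVar(i) = 2.369 + 2.108 + 2.873 + 0.863 + 1.680 + 2.887 = 12.780
total variance = 12.780 + 2 × 8.483 = 29.746
α (item deleted) = (6/5)·(1 − 12.780/29.746) = 0.684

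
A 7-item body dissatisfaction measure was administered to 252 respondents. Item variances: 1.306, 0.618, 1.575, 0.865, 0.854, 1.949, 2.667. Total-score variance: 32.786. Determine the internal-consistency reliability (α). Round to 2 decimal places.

α = 0.82

Σσ²ᵢ = 1.306 + 0.618 + 1.575 + 0.865 + 0.854 + 1.949 + 2.667 = 9.834
α = (k/(k−1))·(1 − Σσ²ᵢ/total variance) = (7/6)·(1 − 9.834/32.786) = 0.82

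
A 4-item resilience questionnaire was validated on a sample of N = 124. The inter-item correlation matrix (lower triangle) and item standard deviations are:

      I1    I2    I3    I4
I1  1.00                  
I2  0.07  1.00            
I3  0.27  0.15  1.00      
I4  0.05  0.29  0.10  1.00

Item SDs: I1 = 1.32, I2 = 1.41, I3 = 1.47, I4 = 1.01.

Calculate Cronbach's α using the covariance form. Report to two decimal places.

Cronbach's α = 0.42

Σσ²ᵢ = 1.32² + 1.41² + 1.47² + 1.01² = 6.9115
Covariances σ_ij = r_ij · s_i · s_j:
  σ(I1,I2) = 0.07 × 1.32 × 1.41 = 0.1303
  σ(I1,I3) = 0.27 × 1.32 × 1.47 = 0.5239
  σ(I1,I4) = 0.05 × 1.32 × 1.01 = 0.0667
  σ(I2,I3) = 0.15 × 1.41 × 1.47 = 0.3109
  σ(I2,I4) = 0.29 × 1.41 × 1.01 = 0.4130
  σ(I3,I4) = 0.10 × 1.47 × 1.01 = 0.1485
σ²_T = Σσ²ᵢ + 2·Σσ_ij = 6.9115 + 2 × 1.5933 = 10.0981
α = (4/3)·(1 − 6.9115/10.0981) = 0.42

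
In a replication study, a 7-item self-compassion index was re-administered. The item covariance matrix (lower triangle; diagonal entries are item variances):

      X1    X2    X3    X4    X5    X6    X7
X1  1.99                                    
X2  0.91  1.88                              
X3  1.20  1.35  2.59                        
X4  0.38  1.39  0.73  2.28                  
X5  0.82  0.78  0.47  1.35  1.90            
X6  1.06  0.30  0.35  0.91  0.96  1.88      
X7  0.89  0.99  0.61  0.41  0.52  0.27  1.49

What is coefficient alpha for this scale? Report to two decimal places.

Σσᵢ² = 1.99 + 1.88 + 2.59 + 2.28 + 1.90 + 1.88 + 1.49 = 14.01
Sum of off-diagonal covariances = 16.65
σ²_total = 14.01 + 2 × 16.65 = 47.31
α = (k/(k−1))·(1 − Σσᵢ²/σ²_total) = (7/6)·(1 − 14.01/47.31) = 0.82

α = 0.82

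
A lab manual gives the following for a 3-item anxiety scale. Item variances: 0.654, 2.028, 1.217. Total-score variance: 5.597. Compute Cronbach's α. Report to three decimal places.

Cronbach's α = 0.455

ΣVar(i) = 0.654 + 2.028 + 1.217 = 3.899
α = (k/(k−1))·(1 − ΣVar(i)/Var(T)) = (3/2)·(1 − 3.899/5.597) = 0.455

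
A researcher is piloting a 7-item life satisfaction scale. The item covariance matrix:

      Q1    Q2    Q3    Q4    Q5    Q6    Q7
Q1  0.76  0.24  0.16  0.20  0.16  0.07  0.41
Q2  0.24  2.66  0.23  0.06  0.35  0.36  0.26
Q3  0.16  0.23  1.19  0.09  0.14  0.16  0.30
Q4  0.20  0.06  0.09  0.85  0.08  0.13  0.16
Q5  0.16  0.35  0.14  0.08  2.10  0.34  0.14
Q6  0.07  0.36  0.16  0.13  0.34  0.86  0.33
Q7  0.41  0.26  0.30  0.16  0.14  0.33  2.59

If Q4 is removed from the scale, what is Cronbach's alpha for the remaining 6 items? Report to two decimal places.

Remaining items: Q1, Q2, Q3, Q5, Q6, Q7 (k = 6).
sum of item variances = 0.76 + 2.66 + 1.19 + 2.10 + 0.86 + 2.59 = 10.16
σ²_T = 10.16 + 2 × 3.65 = 17.46
α (item deleted) = (6/5)·(1 − 10.16/17.46) = 0.50

α = 0.50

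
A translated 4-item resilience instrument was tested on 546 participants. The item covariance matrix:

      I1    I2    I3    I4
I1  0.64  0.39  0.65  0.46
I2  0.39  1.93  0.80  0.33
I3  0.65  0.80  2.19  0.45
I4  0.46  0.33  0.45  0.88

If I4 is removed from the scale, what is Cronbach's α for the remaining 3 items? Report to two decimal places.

α = 0.65

Remaining items: I1, I2, I3 (k = 3).
ΣVar(i) = 0.64 + 1.93 + 2.19 = 4.76
total variance = 4.76 + 2 × 1.84 = 8.44
α (item deleted) = (3/2)·(1 − 4.76/8.44) = 0.65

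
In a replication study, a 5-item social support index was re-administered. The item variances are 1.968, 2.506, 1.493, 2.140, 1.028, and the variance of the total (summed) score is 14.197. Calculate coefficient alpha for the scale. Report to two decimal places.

coefficient alpha = 0.45

Σσ²ᵢ = 1.968 + 2.506 + 1.493 + 2.140 + 1.028 = 9.135
α = (k/(k−1))·(1 − Σσ²ᵢ/σ²_total) = (5/4)·(1 − 9.135/14.197) = 0.45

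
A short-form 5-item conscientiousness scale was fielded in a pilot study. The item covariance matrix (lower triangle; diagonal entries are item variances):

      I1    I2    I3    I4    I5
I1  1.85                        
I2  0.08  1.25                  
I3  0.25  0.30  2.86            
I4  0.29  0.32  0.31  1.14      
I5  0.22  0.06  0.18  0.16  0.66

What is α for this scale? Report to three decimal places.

ΣVar(i) = 1.85 + 1.25 + 2.86 + 1.14 + 0.66 = 7.76
Σ_{i<j} σ_ij = 2.17
total variance = 7.76 + 2 × 2.17 = 12.10
α = (k/(k−1))·(1 − ΣVar(i)/total variance) = (5/4)·(1 − 7.76/12.10) = 0.448

α = 0.448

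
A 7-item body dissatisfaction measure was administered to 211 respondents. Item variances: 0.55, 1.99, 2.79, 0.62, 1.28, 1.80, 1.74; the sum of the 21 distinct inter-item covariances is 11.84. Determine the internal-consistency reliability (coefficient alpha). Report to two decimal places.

sum of item variances = 0.55 + 1.99 + 2.79 + 0.62 + 1.28 + 1.80 + 1.74 = 10.77
Sum of distinct covariances = 11.84
total variance = sum of item variances + 2·Σcov = 10.77 + 2 × 11.84 = 34.45
α = (7/6)·(1 − 10.77/34.45) = 0.80

coefficient alpha = 0.80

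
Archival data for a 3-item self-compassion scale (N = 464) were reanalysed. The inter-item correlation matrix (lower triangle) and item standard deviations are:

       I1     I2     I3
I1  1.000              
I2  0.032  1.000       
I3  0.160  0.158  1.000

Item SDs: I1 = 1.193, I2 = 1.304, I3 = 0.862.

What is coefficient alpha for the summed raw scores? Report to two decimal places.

coefficient alpha = 0.25

Σσ²ᵢ = 1.193² + 1.304² + 0.862² = 3.8667
Covariances σ_ij = r_ij · s_i · s_j:
  σ(I1,I2) = 0.032 × 1.193 × 1.304 = 0.0498
  σ(I1,I3) = 0.160 × 1.193 × 0.862 = 0.1645
  σ(I2,I3) = 0.158 × 1.304 × 0.862 = 0.1776
σ²_T = Σσ²ᵢ + 2·Σσ_ij = 3.8667 + 2 × 0.3919 = 4.6505
α = (3/2)·(1 − 3.8667/4.6505) = 0.25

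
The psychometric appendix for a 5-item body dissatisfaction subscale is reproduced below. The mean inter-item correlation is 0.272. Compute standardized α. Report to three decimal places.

α = 0.651

Standardized α = k·r̄ / (1 + (k−1)·r̄) = 5 × 0.272 / (1 + 4 × 0.272)
  = 1.3600 / 2.0880 = 0.651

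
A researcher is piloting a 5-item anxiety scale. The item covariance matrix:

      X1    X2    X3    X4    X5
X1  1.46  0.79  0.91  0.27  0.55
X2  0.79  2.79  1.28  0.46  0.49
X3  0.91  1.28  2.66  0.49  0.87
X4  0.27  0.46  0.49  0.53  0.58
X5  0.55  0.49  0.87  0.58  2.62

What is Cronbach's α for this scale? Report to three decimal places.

sum of item variances = 1.46 + 2.79 + 2.66 + 0.53 + 2.62 = 10.06
Sum of the distinct covariances = 6.69
σ²_T = 10.06 + 2 × 6.69 = 23.44
α = (k/(k−1))·(1 − sum of item variances/σ²_T) = (5/4)·(1 − 10.06/23.44) = 0.714

α = 0.714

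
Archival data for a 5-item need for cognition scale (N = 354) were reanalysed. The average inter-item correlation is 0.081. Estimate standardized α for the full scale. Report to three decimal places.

Standardized α = k·r̄ / (1 + (k−1)·r̄) = 5 × 0.081 / (1 + 4 × 0.081)
  = 0.4050 / 1.3240 = 0.306

α = 0.306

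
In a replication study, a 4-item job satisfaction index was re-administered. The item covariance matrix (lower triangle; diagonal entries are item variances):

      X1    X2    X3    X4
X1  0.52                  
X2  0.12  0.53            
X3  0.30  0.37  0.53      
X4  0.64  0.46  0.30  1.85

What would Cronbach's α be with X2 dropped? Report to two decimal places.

Remaining items: X1, X3, X4 (k = 3).
Σσᵢ² = 0.52 + 0.53 + 1.85 = 2.90
total variance = 2.90 + 2 × 1.24 = 5.38
α (item deleted) = (3/2)·(1 − 2.90/5.38) = 0.69

α = 0.69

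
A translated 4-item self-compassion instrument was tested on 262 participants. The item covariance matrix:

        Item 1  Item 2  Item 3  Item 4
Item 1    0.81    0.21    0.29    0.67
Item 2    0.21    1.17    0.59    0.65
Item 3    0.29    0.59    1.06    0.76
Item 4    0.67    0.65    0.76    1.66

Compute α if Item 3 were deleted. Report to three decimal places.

Remaining items: Item 1, Item 2, Item 4 (k = 3).
sum of item variances = 0.81 + 1.17 + 1.66 = 3.64
σ²_T = 3.64 + 2 × 1.53 = 6.70
α (item deleted) = (3/2)·(1 − 3.64/6.70) = 0.685

α = 0.685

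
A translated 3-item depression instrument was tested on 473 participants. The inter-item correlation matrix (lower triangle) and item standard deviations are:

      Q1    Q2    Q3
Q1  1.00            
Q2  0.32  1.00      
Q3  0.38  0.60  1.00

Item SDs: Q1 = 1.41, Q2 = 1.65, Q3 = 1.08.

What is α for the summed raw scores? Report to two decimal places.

Σσ²ᵢ = 1.41² + 1.65² + 1.08² = 5.8770
Covariances σ_ij = r_ij · s_i · s_j:
  σ(Q1,Q2) = 0.32 × 1.41 × 1.65 = 0.7445
  σ(Q1,Q3) = 0.38 × 1.41 × 1.08 = 0.5787
  σ(Q2,Q3) = 0.60 × 1.65 × 1.08 = 1.0692
σ²_T = Σσ²ᵢ + 2·Σσ_ij = 5.8770 + 2 × 2.3924 = 10.6618
α = (3/2)·(1 − 5.8770/10.6618) = 0.67

α = 0.67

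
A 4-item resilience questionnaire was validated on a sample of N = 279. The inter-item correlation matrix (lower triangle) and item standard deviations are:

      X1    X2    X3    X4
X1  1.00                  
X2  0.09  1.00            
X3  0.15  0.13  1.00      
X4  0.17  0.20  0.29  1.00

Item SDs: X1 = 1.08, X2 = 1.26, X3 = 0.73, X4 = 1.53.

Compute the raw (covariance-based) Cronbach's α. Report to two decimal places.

Σσ²ᵢ = 1.08² + 1.26² + 0.73² + 1.53² = 5.6278
Covariances σ_ij = r_ij · s_i · s_j:
  σ(X1,X2) = 0.09 × 1.08 × 1.26 = 0.1225
  σ(X1,X3) = 0.15 × 1.08 × 0.73 = 0.1183
  σ(X1,X4) = 0.17 × 1.08 × 1.53 = 0.2809
  σ(X2,X3) = 0.13 × 1.26 × 0.73 = 0.1196
  σ(X2,X4) = 0.20 × 1.26 × 1.53 = 0.3856
  σ(X3,X4) = 0.29 × 0.73 × 1.53 = 0.3239
σ²_T = Σσ²ᵢ + 2·Σσ_ij = 5.6278 + 2 × 1.3508 = 8.3294
α = (4/3)·(1 − 5.6278/8.3294) = 0.43

Cronbach's α = 0.43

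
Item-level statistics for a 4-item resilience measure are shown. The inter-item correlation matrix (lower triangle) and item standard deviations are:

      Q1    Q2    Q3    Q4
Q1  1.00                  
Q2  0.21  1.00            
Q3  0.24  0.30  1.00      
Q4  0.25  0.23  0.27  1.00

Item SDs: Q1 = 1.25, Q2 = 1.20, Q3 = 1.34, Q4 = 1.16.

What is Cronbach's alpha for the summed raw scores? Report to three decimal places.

α = 0.571

Σσ²ᵢ = 1.25² + 1.20² + 1.34² + 1.16² = 6.1437
Covariances σ_ij = r_ij · s_i · s_j:
  σ(Q1,Q2) = 0.21 × 1.25 × 1.20 = 0.3150
  σ(Q1,Q3) = 0.24 × 1.25 × 1.34 = 0.4020
  σ(Q1,Q4) = 0.25 × 1.25 × 1.16 = 0.3625
  σ(Q2,Q3) = 0.30 × 1.20 × 1.34 = 0.4824
  σ(Q2,Q4) = 0.23 × 1.20 × 1.16 = 0.3202
  σ(Q3,Q4) = 0.27 × 1.34 × 1.16 = 0.4197
σ²_T = Σσ²ᵢ + 2·Σσ_ij = 6.1437 + 2 × 2.3018 = 10.7473
α = (4/3)·(1 − 6.1437/10.7473) = 0.571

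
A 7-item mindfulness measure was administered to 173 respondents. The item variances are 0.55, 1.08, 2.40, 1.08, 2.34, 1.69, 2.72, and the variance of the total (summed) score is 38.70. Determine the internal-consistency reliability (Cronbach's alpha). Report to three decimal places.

α = 0.809

Σσ²ᵢ = 0.55 + 1.08 + 2.40 + 1.08 + 2.34 + 1.69 + 2.72 = 11.86
α = (k/(k−1))·(1 − Σσ²ᵢ/Var(T)) = (7/6)·(1 − 11.86/38.70) = 0.809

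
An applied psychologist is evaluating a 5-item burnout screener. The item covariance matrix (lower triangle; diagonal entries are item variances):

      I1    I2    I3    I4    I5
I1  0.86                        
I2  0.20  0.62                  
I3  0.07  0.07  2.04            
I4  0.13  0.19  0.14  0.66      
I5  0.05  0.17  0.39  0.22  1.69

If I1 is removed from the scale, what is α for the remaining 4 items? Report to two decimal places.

Remaining items: I2, I3, I4, I5 (k = 4).
Σσᵢ² = 0.62 + 2.04 + 0.66 + 1.69 = 5.01
total variance = 5.01 + 2 × 1.18 = 7.37
α (item deleted) = (4/3)·(1 − 5.01/7.37) = 0.43

α = 0.43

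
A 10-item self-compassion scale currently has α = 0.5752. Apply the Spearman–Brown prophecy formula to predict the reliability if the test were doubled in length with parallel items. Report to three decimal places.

Length factor m = 2
α' = m·α / (1 + (m−1)·α)
   = 2 × 0.5752 / (1 + (2 − 1) × 0.5752)
   = 1.1504 / 1.5752 = 0.730

predicted reliability = 0.730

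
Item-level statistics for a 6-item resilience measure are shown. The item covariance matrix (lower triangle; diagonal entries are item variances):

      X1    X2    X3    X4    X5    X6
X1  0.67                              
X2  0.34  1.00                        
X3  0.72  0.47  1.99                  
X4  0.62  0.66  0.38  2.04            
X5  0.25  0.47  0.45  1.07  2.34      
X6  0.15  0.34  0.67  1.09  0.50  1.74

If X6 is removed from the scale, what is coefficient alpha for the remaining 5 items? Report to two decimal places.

Remaining items: X1, X2, X3, X4, X5 (k = 5).
ΣVar(i) = 0.67 + 1.00 + 1.99 + 2.04 + 2.34 = 8.04
σ²_T = 8.04 + 2 × 5.43 = 18.90
α (item deleted) = (5/4)·(1 − 8.04/18.90) = 0.72

coefficient alpha = 0.72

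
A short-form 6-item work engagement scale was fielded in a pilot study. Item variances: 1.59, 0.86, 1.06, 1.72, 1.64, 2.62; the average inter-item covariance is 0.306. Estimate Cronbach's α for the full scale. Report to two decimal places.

ΣVar(i) = 1.59 + 0.86 + 1.06 + 1.72 + 1.64 + 2.62 = 9.49
Sum of the 15 distinct covariances = 15 × 0.306 = 4.590
Var(T) = ΣVar(i) + 2·Σcov = 9.49 + 2 × 4.590 = 18.670
α = (6/5)·(1 − 9.49/18.670) = 0.59

Cronbach's α = 0.59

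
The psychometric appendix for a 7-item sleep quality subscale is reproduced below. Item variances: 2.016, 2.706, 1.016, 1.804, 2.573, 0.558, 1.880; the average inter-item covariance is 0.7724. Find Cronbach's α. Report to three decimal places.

sum of item variances = 2.016 + 2.706 + 1.016 + 1.804 + 2.573 + 0.558 + 1.880 = 12.553
Sum of the 21 distinct covariances = 21 × 0.7724 = 16.2204
σ²_total = sum of item variances + 2·Σcov = 12.553 + 2 × 16.2204 = 44.9938
α = (7/6)·(1 − 12.553/44.9938) = 0.841

Cronbach's α = 0.841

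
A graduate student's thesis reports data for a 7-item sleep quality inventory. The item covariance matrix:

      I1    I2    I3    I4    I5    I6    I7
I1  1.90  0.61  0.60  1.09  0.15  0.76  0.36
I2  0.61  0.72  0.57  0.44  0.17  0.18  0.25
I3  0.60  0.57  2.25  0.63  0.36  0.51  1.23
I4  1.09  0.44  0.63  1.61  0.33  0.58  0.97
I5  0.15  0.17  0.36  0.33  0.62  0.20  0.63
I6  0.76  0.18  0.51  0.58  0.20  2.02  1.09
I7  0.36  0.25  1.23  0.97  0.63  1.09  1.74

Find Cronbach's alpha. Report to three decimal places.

α = 0.797

ΣVar(i) = 1.90 + 0.72 + 2.25 + 1.61 + 0.62 + 2.02 + 1.74 = 10.86
Sum of the distinct covariances = 11.71
σ²_total = 10.86 + 2 × 11.71 = 34.28
α = (k/(k−1))·(1 − ΣVar(i)/σ²_total) = (7/6)·(1 − 10.86/34.28) = 0.797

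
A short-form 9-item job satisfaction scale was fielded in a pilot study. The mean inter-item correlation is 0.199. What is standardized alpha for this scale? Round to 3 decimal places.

Standardized α = k·r̄ / (1 + (k−1)·r̄) = 9 × 0.199 / (1 + 8 × 0.199)
  = 1.7910 / 2.5920 = 0.691

standardized alpha = 0.691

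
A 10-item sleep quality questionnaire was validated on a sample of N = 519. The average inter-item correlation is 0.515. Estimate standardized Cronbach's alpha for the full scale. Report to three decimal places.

standardized Cronbach's alpha = 0.914

Standardized α = k·r̄ / (1 + (k−1)·r̄) = 10 × 0.515 / (1 + 9 × 0.515)
  = 5.1500 / 5.6350 = 0.914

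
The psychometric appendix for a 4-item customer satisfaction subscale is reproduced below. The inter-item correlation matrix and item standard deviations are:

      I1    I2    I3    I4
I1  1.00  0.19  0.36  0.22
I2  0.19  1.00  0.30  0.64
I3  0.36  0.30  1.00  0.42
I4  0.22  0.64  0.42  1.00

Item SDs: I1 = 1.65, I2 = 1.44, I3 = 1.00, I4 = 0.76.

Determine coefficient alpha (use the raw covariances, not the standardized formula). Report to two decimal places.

α = 0.62

Σσ²ᵢ = 1.65² + 1.44² + 1.00² + 0.76² = 6.3737
Covariances σ_ij = r_ij · s_i · s_j:
  σ(I1,I2) = 0.19 × 1.65 × 1.44 = 0.4514
  σ(I1,I3) = 0.36 × 1.65 × 1.00 = 0.5940
  σ(I1,I4) = 0.22 × 1.65 × 0.76 = 0.2759
  σ(I2,I3) = 0.30 × 1.44 × 1.00 = 0.4320
  σ(I2,I4) = 0.64 × 1.44 × 0.76 = 0.7004
  σ(I3,I4) = 0.42 × 1.00 × 0.76 = 0.3192
σ²_T = Σσ²ᵢ + 2·Σσ_ij = 6.3737 + 2 × 2.7729 = 11.9195
α = (4/3)·(1 − 6.3737/11.9195) = 0.62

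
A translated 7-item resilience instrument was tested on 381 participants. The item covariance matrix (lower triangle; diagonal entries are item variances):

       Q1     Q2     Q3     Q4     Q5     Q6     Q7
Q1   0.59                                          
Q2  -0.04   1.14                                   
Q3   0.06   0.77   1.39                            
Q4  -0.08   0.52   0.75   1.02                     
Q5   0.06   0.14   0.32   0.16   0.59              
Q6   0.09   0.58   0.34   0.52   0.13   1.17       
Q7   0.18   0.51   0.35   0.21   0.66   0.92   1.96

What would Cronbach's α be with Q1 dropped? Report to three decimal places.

Cronbach's α = 0.785

Remaining items: Q2, Q3, Q4, Q5, Q6, Q7 (k = 6).
Σσᵢ² = 1.14 + 1.39 + 1.02 + 0.59 + 1.17 + 1.96 = 7.27
σ²_T = 7.27 + 2 × 6.88 = 21.03
α (item deleted) = (6/5)·(1 − 7.27/21.03) = 0.785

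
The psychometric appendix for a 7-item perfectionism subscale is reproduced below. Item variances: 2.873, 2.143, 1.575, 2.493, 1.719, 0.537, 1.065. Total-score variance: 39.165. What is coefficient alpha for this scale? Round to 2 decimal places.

Σσᵢ² = 2.873 + 2.143 + 1.575 + 2.493 + 1.719 + 0.537 + 1.065 = 12.405
α = (k/(k−1))·(1 − Σσᵢ²/Var(T)) = (7/6)·(1 − 12.405/39.165) = 0.80

α = 0.80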